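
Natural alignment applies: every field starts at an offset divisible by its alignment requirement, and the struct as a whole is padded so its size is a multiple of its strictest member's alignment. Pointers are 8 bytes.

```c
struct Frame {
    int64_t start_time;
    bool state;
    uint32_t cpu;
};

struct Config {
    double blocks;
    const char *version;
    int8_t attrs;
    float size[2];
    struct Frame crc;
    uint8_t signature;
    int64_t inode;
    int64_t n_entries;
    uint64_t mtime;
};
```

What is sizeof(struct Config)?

80 bytes

Frame: start_time at 0 (size 8, align 8) → ends 8; state at 8 (size 1, align 1) → ends 9; pad 3 to align 4 for cpu; cpu at 12 (size 4, align 4) → ends 16; total 16 bytes, alignment 8
blocks at 0 (size 8, align 8) → ends 8
version at 8 (size 8, align 8) → ends 16
attrs at 16 (size 1, align 1) → ends 17
pad 3 to align 4 for size
size at 20 (size 8, align 4) → ends 28
pad 4 to align 8 for crc
crc at 32 (size 16, align 8) → ends 48
signature at 48 (size 1, align 1) → ends 49
pad 7 to align 8 for inode
inode at 56 (size 8, align 8) → ends 64
n_entries at 64 (size 8, align 8) → ends 72
mtime at 72 (size 8, align 8) → ends 80
total 80 bytes, alignment 8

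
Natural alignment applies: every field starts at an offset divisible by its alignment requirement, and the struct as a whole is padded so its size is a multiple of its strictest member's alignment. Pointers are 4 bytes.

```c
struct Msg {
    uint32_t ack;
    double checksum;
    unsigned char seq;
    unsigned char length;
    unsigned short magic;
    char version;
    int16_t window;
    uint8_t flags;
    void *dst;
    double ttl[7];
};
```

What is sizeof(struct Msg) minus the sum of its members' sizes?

8

ack at 0 (size 4, align 4) → ends 4
pad 4 to align 8 for checksum
checksum at 8 (size 8, align 8) → ends 16
seq at 16 (size 1, align 1) → ends 17
length at 17 (size 1, align 1) → ends 18
magic at 18 (size 2, align 2) → ends 20
version at 20 (size 1, align 1) → ends 21
pad 1 to align 2 for window
window at 22 (size 2, align 2) → ends 24
flags at 24 (size 1, align 1) → ends 25
pad 3 to align 4 for dst
dst at 28 (size 4, align 4) → ends 32
ttl at 32 (size 56, align 8) → ends 88
total 88 bytes, alignment 8
data bytes 80, size 88 → padding 8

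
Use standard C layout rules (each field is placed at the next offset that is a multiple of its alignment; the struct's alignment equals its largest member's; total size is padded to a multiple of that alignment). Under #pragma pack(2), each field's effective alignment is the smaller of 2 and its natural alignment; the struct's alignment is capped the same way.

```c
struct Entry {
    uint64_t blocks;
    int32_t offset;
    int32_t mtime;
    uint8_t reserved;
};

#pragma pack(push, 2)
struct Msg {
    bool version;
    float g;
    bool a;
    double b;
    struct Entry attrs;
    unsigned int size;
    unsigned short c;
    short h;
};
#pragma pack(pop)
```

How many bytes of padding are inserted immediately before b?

1

Entry: @0: blocks [8B, align 8] → 8; @8: offset [4B, align 4] → 12; @12: mtime [4B, align 4] → 16; @16: reserved [1B, align 1] → 17; +7 tail pad (align 8); size 24, align 8
@0: version [1B, align 1] → 1
+1 pad (align 2)
@2: g [4B, align 2] → 6
@6: a [1B, align 1] → 7
+1 pad (align 2)
@8: b [8B, align 2] → 16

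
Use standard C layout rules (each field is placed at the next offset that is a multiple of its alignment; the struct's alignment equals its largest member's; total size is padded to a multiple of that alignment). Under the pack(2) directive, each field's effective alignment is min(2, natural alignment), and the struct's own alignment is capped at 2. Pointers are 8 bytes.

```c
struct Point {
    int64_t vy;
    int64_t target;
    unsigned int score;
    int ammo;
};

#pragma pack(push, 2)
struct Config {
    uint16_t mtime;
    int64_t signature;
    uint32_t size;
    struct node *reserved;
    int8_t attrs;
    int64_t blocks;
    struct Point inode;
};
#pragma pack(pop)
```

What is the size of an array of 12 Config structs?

Point: 0..8  vy  (8B, 8-aligned); 8..16  target  (8B, 8-aligned); 16..20  score  (4B, 4-aligned); 20..24  ammo  (4B, 4-aligned); sizeof = 24, alignof = 8
0..2  mtime  (2B, 2-aligned)
2..10  signature  (8B, 2-aligned)
10..14  size  (4B, 2-aligned)
14..22  reserved  (8B, 2-aligned)
22..23  attrs  (1B, 1-aligned)
23..24  -- padding (1B)
24..32  blocks  (8B, 2-aligned)
32..56  inode  (24B, 2-aligned)
sizeof = 56, alignof = 2
array of 12: 12 × 56 = 672

672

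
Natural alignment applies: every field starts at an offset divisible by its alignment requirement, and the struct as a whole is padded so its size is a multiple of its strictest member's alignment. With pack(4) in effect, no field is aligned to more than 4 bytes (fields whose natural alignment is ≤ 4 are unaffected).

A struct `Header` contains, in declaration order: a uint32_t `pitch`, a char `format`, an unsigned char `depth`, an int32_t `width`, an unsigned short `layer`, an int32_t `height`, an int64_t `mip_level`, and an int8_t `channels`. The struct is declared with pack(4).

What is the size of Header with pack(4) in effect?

32

0..4  pitch  (4B, 4-aligned)
4..5  format  (1B, 1-aligned)
5..6  depth  (1B, 1-aligned)
6..8  -- padding (2B)
8..12  width  (4B, 4-aligned)
12..14  layer  (2B, 2-aligned)
14..16  -- padding (2B)
16..20  height  (4B, 4-aligned)
20..28  mip_level  (8B, 4-aligned)
28..29  channels  (1B, 1-aligned)
29..32  -- tail padding (3B)
sizeof = 32, alignof = 4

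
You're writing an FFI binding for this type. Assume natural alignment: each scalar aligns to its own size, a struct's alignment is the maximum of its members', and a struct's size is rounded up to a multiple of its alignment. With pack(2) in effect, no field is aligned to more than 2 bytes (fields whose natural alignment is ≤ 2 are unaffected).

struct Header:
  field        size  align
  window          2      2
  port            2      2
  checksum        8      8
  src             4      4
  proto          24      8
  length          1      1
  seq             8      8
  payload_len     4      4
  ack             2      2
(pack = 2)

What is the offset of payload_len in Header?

0..2  window  (2B, 2-aligned)
2..4  port  (2B, 2-aligned)
4..12  checksum  (8B, 2-aligned)
12..16  src  (4B, 2-aligned)
16..40  proto  (24B, 2-aligned)
40..41  length  (1B, 1-aligned)
41..42  -- padding (1B)
42..50  seq  (8B, 2-aligned)
50..54  payload_len  (4B, 2-aligned)

50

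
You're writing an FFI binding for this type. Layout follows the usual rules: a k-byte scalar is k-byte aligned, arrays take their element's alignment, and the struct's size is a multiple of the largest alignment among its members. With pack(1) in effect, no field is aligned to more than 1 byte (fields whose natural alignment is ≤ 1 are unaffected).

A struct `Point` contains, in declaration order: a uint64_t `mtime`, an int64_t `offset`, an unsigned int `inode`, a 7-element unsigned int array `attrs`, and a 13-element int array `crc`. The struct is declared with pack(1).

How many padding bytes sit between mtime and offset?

0

@0: mtime [8B, align 1] → 8
@8: offset [8B, align 1] → 16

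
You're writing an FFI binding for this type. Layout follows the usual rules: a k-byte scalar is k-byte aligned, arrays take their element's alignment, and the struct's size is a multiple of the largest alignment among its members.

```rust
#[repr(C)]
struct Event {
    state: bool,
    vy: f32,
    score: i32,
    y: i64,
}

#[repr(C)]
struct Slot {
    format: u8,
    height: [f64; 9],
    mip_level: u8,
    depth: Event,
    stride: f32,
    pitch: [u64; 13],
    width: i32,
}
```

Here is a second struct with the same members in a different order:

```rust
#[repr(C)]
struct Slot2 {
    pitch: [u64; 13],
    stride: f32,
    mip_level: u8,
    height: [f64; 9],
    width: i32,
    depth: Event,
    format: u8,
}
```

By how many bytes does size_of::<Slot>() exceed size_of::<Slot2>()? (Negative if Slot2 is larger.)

8

Event: @0: state [1B, align 1] → 1; +3 pad (align 4); @4: vy [4B, align 4] → 8; @8: score [4B, align 4] → 12; +4 pad (align 8); @16: y [8B, align 8] → 24; size 24, align 8
@0: format [1B, align 1] → 1
+7 pad (align 8)
@8: height [72B, align 8] → 80
@80: mip_level [1B, align 1] → 81
+7 pad (align 8)
@88: depth [24B, align 8] → 112
@112: stride [4B, align 4] → 116
+4 pad (align 8)
@120: pitch [104B, align 8] → 224
@224: width [4B, align 4] → 228
+4 tail pad (align 8)
size 232, align 8
— Slot2 —
@0: pitch [104B, align 8] → 104
@104: stride [4B, align 4] → 108
@108: mip_level [1B, align 1] → 109
+3 pad (align 8)
@112: height [72B, align 8] → 184
@184: width [4B, align 4] → 188
+4 pad (align 8)
@192: depth [24B, align 8] → 216
@216: format [1B, align 1] → 217
+7 tail pad (align 8)
size 224, align 8
232 − 224 = 8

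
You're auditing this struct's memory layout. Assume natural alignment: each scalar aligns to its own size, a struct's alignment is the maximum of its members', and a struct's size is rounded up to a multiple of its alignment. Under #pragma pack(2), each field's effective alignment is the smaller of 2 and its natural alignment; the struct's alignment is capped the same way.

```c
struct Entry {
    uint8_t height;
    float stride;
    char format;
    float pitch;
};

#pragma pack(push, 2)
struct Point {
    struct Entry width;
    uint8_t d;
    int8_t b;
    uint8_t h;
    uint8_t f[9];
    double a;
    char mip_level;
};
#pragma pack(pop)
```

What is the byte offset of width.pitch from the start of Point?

Entry: @0: height [1B, align 1] → 1; +3 pad (align 4); @4: stride [4B, align 4] → 8; @8: format [1B, align 1] → 9; +3 pad (align 4); @12: pitch [4B, align 4] → 16; size 16, align 4
@0: width [16B, align 2] → 16
within Entry: pitch at 12
0 + 12 = 12

12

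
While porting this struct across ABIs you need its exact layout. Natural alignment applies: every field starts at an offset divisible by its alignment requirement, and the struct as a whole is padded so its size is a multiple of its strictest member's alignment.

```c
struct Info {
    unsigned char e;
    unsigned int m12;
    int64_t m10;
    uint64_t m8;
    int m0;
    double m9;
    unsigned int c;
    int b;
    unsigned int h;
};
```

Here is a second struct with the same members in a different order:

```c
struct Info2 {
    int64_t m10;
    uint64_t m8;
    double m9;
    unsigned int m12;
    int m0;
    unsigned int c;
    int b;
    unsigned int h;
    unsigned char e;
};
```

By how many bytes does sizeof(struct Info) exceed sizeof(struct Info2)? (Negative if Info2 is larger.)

0..1  e  (1B, 1-aligned)
1..4  -- padding (3B)
4..8  m12  (4B, 4-aligned)
8..16  m10  (8B, 8-aligned)
16..24  m8  (8B, 8-aligned)
24..28  m0  (4B, 4-aligned)
28..32  -- padding (4B)
32..40  m9  (8B, 8-aligned)
40..44  c  (4B, 4-aligned)
44..48  b  (4B, 4-aligned)
48..52  h  (4B, 4-aligned)
52..56  -- tail padding (4B)
sizeof = 56, alignof = 8
— Info2 —
0..8  m10  (8B, 8-aligned)
8..16  m8  (8B, 8-aligned)
16..24  m9  (8B, 8-aligned)
24..28  m12  (4B, 4-aligned)
28..32  m0  (4B, 4-aligned)
32..36  c  (4B, 4-aligned)
36..40  b  (4B, 4-aligned)
40..44  h  (4B, 4-aligned)
44..45  e  (1B, 1-aligned)
45..48  -- tail padding (3B)
sizeof = 48, alignof = 8
56 − 48 = 8

8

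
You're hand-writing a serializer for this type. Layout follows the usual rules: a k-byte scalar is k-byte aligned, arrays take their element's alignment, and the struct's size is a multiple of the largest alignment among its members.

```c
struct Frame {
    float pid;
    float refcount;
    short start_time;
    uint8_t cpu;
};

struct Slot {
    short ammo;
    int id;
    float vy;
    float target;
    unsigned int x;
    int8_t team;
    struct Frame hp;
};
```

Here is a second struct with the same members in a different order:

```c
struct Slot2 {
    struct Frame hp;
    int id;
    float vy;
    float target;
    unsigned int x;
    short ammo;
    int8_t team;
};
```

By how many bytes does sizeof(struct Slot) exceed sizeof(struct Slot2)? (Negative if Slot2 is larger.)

4

Frame: @0: pid [4B, align 4] → 4; @4: refcount [4B, align 4] → 8; @8: start_time [2B, align 2] → 10; @10: cpu [1B, align 1] → 11; +1 tail pad (align 4); size 12, align 4
@0: ammo [2B, align 2] → 2
+2 pad (align 4)
@4: id [4B, align 4] → 8
@8: vy [4B, align 4] → 12
@12: target [4B, align 4] → 16
@16: x [4B, align 4] → 20
@20: team [1B, align 1] → 21
+3 pad (align 4)
@24: hp [12B, align 4] → 36
size 36, align 4
— Slot2 —
@0: hp [12B, align 4] → 12
@12: id [4B, align 4] → 16
@16: vy [4B, align 4] → 20
@20: target [4B, align 4] → 24
@24: x [4B, align 4] → 28
@28: ammo [2B, align 2] → 30
@30: team [1B, align 1] → 31
+1 tail pad (align 4)
size 32, align 4
36 − 32 = 4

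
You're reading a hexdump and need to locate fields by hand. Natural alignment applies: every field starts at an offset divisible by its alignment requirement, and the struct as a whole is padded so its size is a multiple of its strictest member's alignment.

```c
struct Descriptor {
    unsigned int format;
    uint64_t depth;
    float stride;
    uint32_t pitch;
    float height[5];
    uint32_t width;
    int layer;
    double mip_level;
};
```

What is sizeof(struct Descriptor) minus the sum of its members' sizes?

8

format at 0 (size 4, align 4) → ends 4
pad 4 to align 8 for depth
depth at 8 (size 8, align 8) → ends 16
stride at 16 (size 4, align 4) → ends 20
pitch at 20 (size 4, align 4) → ends 24
height at 24 (size 20, align 4) → ends 44
width at 44 (size 4, align 4) → ends 48
layer at 48 (size 4, align 4) → ends 52
pad 4 to align 8 for mip_level
mip_level at 56 (size 8, align 8) → ends 64
total 64 bytes, alignment 8
data bytes 56, size 64 → padding 8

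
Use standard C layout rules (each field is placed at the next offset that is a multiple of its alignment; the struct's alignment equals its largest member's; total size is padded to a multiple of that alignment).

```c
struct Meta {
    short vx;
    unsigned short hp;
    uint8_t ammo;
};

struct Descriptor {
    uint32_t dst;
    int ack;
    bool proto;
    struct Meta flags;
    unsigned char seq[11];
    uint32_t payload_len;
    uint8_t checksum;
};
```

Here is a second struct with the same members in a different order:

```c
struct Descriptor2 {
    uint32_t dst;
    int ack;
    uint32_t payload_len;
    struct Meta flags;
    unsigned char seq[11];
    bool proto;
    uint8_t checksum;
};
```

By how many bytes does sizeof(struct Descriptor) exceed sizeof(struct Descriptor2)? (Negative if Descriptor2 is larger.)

4

Meta: vx at 0 (size 2, align 2) → ends 2; hp at 2 (size 2, align 2) → ends 4; ammo at 4 (size 1, align 1) → ends 5; tail pad 1 to reach multiple of 2; total 6 bytes, alignment 2
dst at 0 (size 4, align 4) → ends 4
ack at 4 (size 4, align 4) → ends 8
proto at 8 (size 1, align 1) → ends 9
pad 1 to align 2 for flags
flags at 10 (size 6, align 2) → ends 16
seq at 16 (size 11, align 1) → ends 27
pad 1 to align 4 for payload_len
payload_len at 28 (size 4, align 4) → ends 32
checksum at 32 (size 1, align 1) → ends 33
tail pad 3 to reach multiple of 4
total 36 bytes, alignment 4
— Descriptor2 —
dst at 0 (size 4, align 4) → ends 4
ack at 4 (size 4, align 4) → ends 8
payload_len at 8 (size 4, align 4) → ends 12
flags at 12 (size 6, align 2) → ends 18
seq at 18 (size 11, align 1) → ends 29
proto at 29 (size 1, align 1) → ends 30
checksum at 30 (size 1, align 1) → ends 31
tail pad 1 to reach multiple of 4
total 32 bytes, alignment 4
36 − 32 = 4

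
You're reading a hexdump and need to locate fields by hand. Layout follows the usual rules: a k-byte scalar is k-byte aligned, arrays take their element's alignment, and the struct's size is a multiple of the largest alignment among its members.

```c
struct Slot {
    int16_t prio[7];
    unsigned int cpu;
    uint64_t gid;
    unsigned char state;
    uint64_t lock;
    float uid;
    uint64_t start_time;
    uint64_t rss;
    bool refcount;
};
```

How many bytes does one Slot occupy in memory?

80

@0: prio [14B, align 2] → 14
+2 pad (align 4)
@16: cpu [4B, align 4] → 20
+4 pad (align 8)
@24: gid [8B, align 8] → 32
@32: state [1B, align 1] → 33
+7 pad (align 8)
@40: lock [8B, align 8] → 48
@48: uid [4B, align 4] → 52
+4 pad (align 8)
@56: start_time [8B, align 8] → 64
@64: rss [8B, align 8] → 72
@72: refcount [1B, align 1] → 73
+7 tail pad (align 8)
size 80, align 8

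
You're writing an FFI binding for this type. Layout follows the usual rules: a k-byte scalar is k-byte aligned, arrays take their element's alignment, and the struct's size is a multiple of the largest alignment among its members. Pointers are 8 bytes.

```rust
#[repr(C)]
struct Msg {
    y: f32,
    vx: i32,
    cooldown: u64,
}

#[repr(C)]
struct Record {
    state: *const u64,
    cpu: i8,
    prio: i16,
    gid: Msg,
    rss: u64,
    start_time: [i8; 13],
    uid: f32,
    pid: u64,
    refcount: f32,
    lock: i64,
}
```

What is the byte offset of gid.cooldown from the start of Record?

24

Msg: 0..4  y  (4B, 4-aligned); 4..8  vx  (4B, 4-aligned); 8..16  cooldown  (8B, 8-aligned); sizeof = 16, alignof = 8
0..8  state  (8B, 8-aligned)
8..9  cpu  (1B, 1-aligned)
9..10  -- padding (1B)
10..12  prio  (2B, 2-aligned)
12..16  -- padding (4B)
16..32  gid  (16B, 8-aligned)
within Msg: cooldown at 8
16 + 8 = 24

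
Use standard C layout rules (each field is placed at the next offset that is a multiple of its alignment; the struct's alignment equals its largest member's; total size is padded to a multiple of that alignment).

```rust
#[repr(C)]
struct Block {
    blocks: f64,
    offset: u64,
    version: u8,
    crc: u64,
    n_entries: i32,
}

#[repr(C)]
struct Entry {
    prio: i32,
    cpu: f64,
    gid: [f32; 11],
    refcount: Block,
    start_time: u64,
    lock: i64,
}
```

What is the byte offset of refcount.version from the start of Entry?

Block: blocks at 0 (size 8, align 8) → ends 8; offset at 8 (size 8, align 8) → ends 16; version at 16 (size 1, align 1) → ends 17; pad 7 to align 8 for crc; crc at 24 (size 8, align 8) → ends 32; n_entries at 32 (size 4, align 4) → ends 36; tail pad 4 to reach multiple of 8; total 40 bytes, alignment 8
prio at 0 (size 4, align 4) → ends 4
pad 4 to align 8 for cpu
cpu at 8 (size 8, align 8) → ends 16
gid at 16 (size 44, align 4) → ends 60
pad 4 to align 8 for refcount
refcount at 64 (size 40, align 8) → ends 104
within Block: version at 16
64 + 16 = 80

80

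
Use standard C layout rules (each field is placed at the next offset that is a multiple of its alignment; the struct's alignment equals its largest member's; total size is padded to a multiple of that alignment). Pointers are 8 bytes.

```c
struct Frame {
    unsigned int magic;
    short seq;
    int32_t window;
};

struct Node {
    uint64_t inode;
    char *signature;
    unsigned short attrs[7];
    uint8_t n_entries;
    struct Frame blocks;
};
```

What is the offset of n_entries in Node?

Frame: @0: magic [4B, align 4] → 4; @4: seq [2B, align 2] → 6; +2 pad (align 4); @8: window [4B, align 4] → 12; size 12, align 4
@0: inode [8B, align 8] → 8
@8: signature [8B, align 8] → 16
@16: attrs [14B, align 2] → 30
@30: n_entries [1B, align 1] → 31

30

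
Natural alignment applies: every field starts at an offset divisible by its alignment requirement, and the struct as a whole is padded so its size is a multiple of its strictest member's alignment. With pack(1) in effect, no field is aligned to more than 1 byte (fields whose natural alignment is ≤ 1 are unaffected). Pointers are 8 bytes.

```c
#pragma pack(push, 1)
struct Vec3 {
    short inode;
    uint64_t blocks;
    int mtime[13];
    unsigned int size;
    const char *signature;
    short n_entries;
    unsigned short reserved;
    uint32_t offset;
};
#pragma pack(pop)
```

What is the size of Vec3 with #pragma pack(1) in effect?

@0: inode [2B, align 1] → 2
@2: blocks [8B, align 1] → 10
@10: mtime [52B, align 1] → 62
@62: size [4B, align 1] → 66
@66: signature [8B, align 1] → 74
@74: n_entries [2B, align 1] → 76
@76: reserved [2B, align 1] → 78
@78: offset [4B, align 1] → 82
size 82, align 1

82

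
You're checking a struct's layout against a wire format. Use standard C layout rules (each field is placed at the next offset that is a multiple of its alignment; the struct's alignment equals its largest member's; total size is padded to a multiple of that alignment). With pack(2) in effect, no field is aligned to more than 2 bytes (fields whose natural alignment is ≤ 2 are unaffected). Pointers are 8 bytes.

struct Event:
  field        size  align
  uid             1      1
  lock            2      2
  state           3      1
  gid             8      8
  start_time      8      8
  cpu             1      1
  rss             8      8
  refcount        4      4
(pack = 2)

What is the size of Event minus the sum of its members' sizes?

3

@0: uid [1B, align 1] → 1
+1 pad (align 2)
@2: lock [2B, align 2] → 4
@4: state [3B, align 1] → 7
+1 pad (align 2)
@8: gid [8B, align 2] → 16
@16: start_time [8B, align 2] → 24
@24: cpu [1B, align 1] → 25
+1 pad (align 2)
@26: rss [8B, align 2] → 34
@34: refcount [4B, align 2] → 38
size 38, align 2
data bytes 35, size 38 → padding 3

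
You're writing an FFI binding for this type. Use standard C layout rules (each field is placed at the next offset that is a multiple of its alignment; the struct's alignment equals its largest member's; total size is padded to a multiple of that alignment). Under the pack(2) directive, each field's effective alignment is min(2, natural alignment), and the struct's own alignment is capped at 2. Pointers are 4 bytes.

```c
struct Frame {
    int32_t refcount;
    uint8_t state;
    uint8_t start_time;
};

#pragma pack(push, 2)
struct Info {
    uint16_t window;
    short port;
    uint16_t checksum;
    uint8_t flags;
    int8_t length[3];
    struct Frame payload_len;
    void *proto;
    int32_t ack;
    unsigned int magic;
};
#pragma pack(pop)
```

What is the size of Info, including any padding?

30

Frame: @0: refcount [4B, align 4] → 4; @4: state [1B, align 1] → 5; @5: start_time [1B, align 1] → 6; +2 tail pad (align 4); size 8, align 4
@0: window [2B, align 2] → 2
@2: port [2B, align 2] → 4
@4: checksum [2B, align 2] → 6
@6: flags [1B, align 1] → 7
@7: length [3B, align 1] → 10
@10: payload_len [8B, align 2] → 18
@18: proto [4B, align 2] → 22
@22: ack [4B, align 2] → 26
@26: magic [4B, align 2] → 30
size 30, align 2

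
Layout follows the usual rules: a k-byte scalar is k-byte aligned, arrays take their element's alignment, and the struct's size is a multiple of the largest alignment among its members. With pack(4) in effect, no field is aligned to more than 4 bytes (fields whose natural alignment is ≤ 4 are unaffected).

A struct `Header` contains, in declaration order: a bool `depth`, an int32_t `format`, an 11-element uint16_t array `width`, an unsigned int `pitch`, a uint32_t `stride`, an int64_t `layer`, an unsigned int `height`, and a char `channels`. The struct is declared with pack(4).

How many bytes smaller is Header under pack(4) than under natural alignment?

natural layout:
  @0: depth [1B, align 1] → 1
  +3 pad (align 4)
  @4: format [4B, align 4] → 8
  @8: width [22B, align 2] → 30
  +2 pad (align 4)
  @32: pitch [4B, align 4] → 36
  @36: stride [4B, align 4] → 40
  @40: layer [8B, align 8] → 48
  @48: height [4B, align 4] → 52
  @52: channels [1B, align 1] → 53
  +3 tail pad (align 8)
  size 56, align 8
packed(4) layout:
  @0: depth [1B, align 1] → 1
  +3 pad (align 4)
  @4: format [4B, align 4] → 8
  @8: width [22B, align 2] → 30
  +2 pad (align 4)
  @32: pitch [4B, align 4] → 36
  @36: stride [4B, align 4] → 40
  @40: layer [8B, align 4] → 48
  @48: height [4B, align 4] → 52
  @52: channels [1B, align 1] → 53
  +3 tail pad (align 4)
  size 56, align 4
56 − 56 = 0

0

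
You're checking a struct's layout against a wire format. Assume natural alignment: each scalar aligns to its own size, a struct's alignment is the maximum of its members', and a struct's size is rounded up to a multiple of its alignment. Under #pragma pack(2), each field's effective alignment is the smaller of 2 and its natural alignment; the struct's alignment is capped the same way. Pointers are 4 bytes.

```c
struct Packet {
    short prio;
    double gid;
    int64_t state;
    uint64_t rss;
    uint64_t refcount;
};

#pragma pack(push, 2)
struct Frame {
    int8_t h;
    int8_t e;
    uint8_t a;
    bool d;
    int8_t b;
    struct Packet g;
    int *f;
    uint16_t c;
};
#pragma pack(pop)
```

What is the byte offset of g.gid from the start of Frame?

Packet: 0..2  prio  (2B, 2-aligned); 2..8  -- padding (6B); 8..16  gid  (8B, 8-aligned); 16..24  state  (8B, 8-aligned); 24..32  rss  (8B, 8-aligned); 32..40  refcount  (8B, 8-aligned); sizeof = 40, alignof = 8
0..1  h  (1B, 1-aligned)
1..2  e  (1B, 1-aligned)
2..3  a  (1B, 1-aligned)
3..4  d  (1B, 1-aligned)
4..5  b  (1B, 1-aligned)
5..6  -- padding (1B)
6..46  g  (40B, 2-aligned)
within Packet: gid at 8
6 + 8 = 14

14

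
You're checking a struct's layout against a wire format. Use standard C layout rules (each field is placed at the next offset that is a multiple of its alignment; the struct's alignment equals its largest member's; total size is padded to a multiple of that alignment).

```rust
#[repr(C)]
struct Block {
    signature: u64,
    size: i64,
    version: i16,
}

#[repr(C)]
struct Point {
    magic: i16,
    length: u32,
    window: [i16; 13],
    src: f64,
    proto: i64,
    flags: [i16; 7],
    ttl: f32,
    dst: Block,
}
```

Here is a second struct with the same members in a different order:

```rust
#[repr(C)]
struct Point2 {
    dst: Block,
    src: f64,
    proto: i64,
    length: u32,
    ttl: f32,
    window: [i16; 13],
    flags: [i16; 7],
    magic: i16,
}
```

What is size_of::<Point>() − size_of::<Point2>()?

8

Block: signature at 0 (size 8, align 8) → ends 8; size at 8 (size 8, align 8) → ends 16; version at 16 (size 2, align 2) → ends 18; tail pad 6 to reach multiple of 8; total 24 bytes, alignment 8
magic at 0 (size 2, align 2) → ends 2
pad 2 to align 4 for length
length at 4 (size 4, align 4) → ends 8
window at 8 (size 26, align 2) → ends 34
pad 6 to align 8 for src
src at 40 (size 8, align 8) → ends 48
proto at 48 (size 8, align 8) → ends 56
flags at 56 (size 14, align 2) → ends 70
pad 2 to align 4 for ttl
ttl at 72 (size 4, align 4) → ends 76
pad 4 to align 8 for dst
dst at 80 (size 24, align 8) → ends 104
total 104 bytes, alignment 8
— Point2 —
dst at 0 (size 24, align 8) → ends 24
src at 24 (size 8, align 8) → ends 32
proto at 32 (size 8, align 8) → ends 40
length at 40 (size 4, align 4) → ends 44
ttl at 44 (size 4, align 4) → ends 48
window at 48 (size 26, align 2) → ends 74
flags at 74 (size 14, align 2) → ends 88
magic at 88 (size 2, align 2) → ends 90
tail pad 6 to reach multiple of 8
total 96 bytes, alignment 8
104 − 96 = 8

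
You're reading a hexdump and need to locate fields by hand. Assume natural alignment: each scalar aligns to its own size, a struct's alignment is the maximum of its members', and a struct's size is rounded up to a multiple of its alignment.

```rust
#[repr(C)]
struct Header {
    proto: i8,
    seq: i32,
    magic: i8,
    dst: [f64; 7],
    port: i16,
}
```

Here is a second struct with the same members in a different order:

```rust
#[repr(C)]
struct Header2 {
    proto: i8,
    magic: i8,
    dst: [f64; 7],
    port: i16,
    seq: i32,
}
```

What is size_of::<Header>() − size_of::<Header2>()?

@0: proto [1B, align 1] → 1
+3 pad (align 4)
@4: seq [4B, align 4] → 8
@8: magic [1B, align 1] → 9
+7 pad (align 8)
@16: dst [56B, align 8] → 72
@72: port [2B, align 2] → 74
+6 tail pad (align 8)
size 80, align 8
— Header2 —
@0: proto [1B, align 1] → 1
@1: magic [1B, align 1] → 2
+6 pad (align 8)
@8: dst [56B, align 8] → 64
@64: port [2B, align 2] → 66
+2 pad (align 4)
@68: seq [4B, align 4] → 72
size 72, align 8
80 − 72 = 8

8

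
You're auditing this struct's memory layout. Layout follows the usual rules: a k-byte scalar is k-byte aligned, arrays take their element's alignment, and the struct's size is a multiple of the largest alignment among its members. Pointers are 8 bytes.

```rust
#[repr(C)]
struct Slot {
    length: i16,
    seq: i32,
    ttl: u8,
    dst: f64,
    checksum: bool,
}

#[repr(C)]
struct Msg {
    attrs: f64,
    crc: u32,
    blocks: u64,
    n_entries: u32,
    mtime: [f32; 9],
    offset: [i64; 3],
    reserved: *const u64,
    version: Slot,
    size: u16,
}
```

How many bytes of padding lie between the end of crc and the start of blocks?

Slot: length at 0 (size 2, align 2) → ends 2; pad 2 to align 4 for seq; seq at 4 (size 4, align 4) → ends 8; ttl at 8 (size 1, align 1) → ends 9; pad 7 to align 8 for dst; dst at 16 (size 8, align 8) → ends 24; checksum at 24 (size 1, align 1) → ends 25; tail pad 7 to reach multiple of 8; total 32 bytes, alignment 8
attrs at 0 (size 8, align 8) → ends 8
crc at 8 (size 4, align 4) → ends 12
pad 4 to align 8 for blocks
blocks at 16 (size 8, align 8) → ends 24

4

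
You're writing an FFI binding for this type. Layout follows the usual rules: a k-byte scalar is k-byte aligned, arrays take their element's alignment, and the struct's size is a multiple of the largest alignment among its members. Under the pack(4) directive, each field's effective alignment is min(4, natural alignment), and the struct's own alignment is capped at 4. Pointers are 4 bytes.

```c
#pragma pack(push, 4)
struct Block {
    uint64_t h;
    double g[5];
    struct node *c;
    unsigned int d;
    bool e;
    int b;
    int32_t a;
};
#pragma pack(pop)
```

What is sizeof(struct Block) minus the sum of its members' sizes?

h at 0 (size 8, align 4) → ends 8
g at 8 (size 40, align 4) → ends 48
c at 48 (size 4, align 4) → ends 52
d at 52 (size 4, align 4) → ends 56
e at 56 (size 1, align 1) → ends 57
pad 3 to align 4 for b
b at 60 (size 4, align 4) → ends 64
a at 64 (size 4, align 4) → ends 68
total 68 bytes, alignment 4
data bytes 65, size 68 → padding 3

3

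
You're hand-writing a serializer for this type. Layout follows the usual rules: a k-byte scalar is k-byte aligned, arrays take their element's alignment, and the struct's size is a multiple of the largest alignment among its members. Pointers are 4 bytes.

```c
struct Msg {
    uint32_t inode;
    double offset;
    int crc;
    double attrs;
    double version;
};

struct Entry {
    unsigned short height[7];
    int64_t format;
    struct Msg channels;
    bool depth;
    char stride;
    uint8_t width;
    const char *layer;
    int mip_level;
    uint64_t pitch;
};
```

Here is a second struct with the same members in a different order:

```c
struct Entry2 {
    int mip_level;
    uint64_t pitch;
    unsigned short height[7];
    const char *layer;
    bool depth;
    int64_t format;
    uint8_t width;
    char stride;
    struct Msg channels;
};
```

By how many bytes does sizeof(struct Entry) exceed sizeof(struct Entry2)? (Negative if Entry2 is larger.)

-8

Msg: 0..4  inode  (4B, 4-aligned); 4..8  -- padding (4B); 8..16  offset  (8B, 8-aligned); 16..20  crc  (4B, 4-aligned); 20..24  -- padding (4B); 24..32  attrs  (8B, 8-aligned); 32..40  version  (8B, 8-aligned); sizeof = 40, alignof = 8
0..14  height  (14B, 2-aligned)
14..16  -- padding (2B)
16..24  format  (8B, 8-aligned)
24..64  channels  (40B, 8-aligned)
64..65  depth  (1B, 1-aligned)
65..66  stride  (1B, 1-aligned)
66..67  width  (1B, 1-aligned)
67..68  -- padding (1B)
68..72  layer  (4B, 4-aligned)
72..76  mip_level  (4B, 4-aligned)
76..80  -- padding (4B)
80..88  pitch  (8B, 8-aligned)
sizeof = 88, alignof = 8
— Entry2 —
0..4  mip_level  (4B, 4-aligned)
4..8  -- padding (4B)
8..16  pitch  (8B, 8-aligned)
16..30  height  (14B, 2-aligned)
30..32  -- padding (2B)
32..36  layer  (4B, 4-aligned)
36..37  depth  (1B, 1-aligned)
37..40  -- padding (3B)
40..48  format  (8B, 8-aligned)
48..49  width  (1B, 1-aligned)
49..50  stride  (1B, 1-aligned)
50..56  -- padding (6B)
56..96  channels  (40B, 8-aligned)
sizeof = 96, alignof = 8
88 − 96 = -8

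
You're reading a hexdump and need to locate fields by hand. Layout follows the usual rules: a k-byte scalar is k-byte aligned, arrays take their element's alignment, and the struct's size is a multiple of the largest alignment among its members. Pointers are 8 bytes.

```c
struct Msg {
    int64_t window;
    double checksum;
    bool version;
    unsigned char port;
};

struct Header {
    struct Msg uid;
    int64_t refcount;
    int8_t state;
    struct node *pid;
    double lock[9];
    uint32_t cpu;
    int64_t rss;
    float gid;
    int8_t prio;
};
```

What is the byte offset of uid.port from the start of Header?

17

Msg: 0..8  window  (8B, 8-aligned); 8..16  checksum  (8B, 8-aligned); 16..17  version  (1B, 1-aligned); 17..18  port  (1B, 1-aligned); 18..24  -- tail padding (6B); sizeof = 24, alignof = 8
0..24  uid  (24B, 8-aligned)
within Msg: port at 17
0 + 17 = 17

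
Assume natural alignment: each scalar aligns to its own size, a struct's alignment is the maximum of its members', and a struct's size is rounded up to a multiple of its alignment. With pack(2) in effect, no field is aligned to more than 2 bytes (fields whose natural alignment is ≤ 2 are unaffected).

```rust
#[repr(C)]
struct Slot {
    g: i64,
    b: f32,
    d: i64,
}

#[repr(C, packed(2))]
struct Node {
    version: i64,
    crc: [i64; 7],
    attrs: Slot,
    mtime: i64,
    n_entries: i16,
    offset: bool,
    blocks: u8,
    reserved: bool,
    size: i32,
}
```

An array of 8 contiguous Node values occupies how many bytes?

848

Slot: 0..8  g  (8B, 8-aligned); 8..12  b  (4B, 4-aligned); 12..16  -- padding (4B); 16..24  d  (8B, 8-aligned); sizeof = 24, alignof = 8
0..8  version  (8B, 2-aligned)
8..64  crc  (56B, 2-aligned)
64..88  attrs  (24B, 2-aligned)
88..96  mtime  (8B, 2-aligned)
96..98  n_entries  (2B, 2-aligned)
98..99  offset  (1B, 1-aligned)
99..100  blocks  (1B, 1-aligned)
100..101  reserved  (1B, 1-aligned)
101..102  -- padding (1B)
102..106  size  (4B, 2-aligned)
sizeof = 106, alignof = 2
array of 8: 8 × 106 = 848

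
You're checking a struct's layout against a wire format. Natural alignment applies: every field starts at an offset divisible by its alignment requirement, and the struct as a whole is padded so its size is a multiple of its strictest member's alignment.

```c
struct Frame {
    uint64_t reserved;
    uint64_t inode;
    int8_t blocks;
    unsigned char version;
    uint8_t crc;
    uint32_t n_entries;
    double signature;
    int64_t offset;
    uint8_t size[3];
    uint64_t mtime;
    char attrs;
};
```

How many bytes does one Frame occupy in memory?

reserved at 0 (size 8, align 8) → ends 8
inode at 8 (size 8, align 8) → ends 16
blocks at 16 (size 1, align 1) → ends 17
version at 17 (size 1, align 1) → ends 18
crc at 18 (size 1, align 1) → ends 19
pad 1 to align 4 for n_entries
n_entries at 20 (size 4, align 4) → ends 24
signature at 24 (size 8, align 8) → ends 32
offset at 32 (size 8, align 8) → ends 40
size at 40 (size 3, align 1) → ends 43
pad 5 to align 8 for mtime
mtime at 48 (size 8, align 8) → ends 56
attrs at 56 (size 1, align 1) → ends 57
tail pad 7 to reach multiple of 8
total 64 bytes, alignment 8

64 bytes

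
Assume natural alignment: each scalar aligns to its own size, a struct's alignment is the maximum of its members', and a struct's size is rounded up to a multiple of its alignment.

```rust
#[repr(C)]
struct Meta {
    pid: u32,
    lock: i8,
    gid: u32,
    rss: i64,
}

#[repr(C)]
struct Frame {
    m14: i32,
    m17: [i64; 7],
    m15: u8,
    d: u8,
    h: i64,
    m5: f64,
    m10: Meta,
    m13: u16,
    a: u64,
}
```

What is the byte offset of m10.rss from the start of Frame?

Meta: @0: pid [4B, align 4] → 4; @4: lock [1B, align 1] → 5; +3 pad (align 4); @8: gid [4B, align 4] → 12; +4 pad (align 8); @16: rss [8B, align 8] → 24; size 24, align 8
@0: m14 [4B, align 4] → 4
+4 pad (align 8)
@8: m17 [56B, align 8] → 64
@64: m15 [1B, align 1] → 65
@65: d [1B, align 1] → 66
+6 pad (align 8)
@72: h [8B, align 8] → 80
@80: m5 [8B, align 8] → 88
@88: m10 [24B, align 8] → 112
within Meta: rss at 16
88 + 16 = 104

104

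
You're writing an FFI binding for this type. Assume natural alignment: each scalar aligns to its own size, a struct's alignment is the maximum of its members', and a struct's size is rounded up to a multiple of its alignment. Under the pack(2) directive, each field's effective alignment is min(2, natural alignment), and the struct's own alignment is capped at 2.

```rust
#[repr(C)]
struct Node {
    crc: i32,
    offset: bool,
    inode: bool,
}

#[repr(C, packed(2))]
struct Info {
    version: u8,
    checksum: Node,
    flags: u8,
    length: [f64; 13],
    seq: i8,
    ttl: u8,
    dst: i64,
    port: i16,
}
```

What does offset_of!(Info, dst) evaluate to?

118

Node: crc at 0 (size 4, align 4) → ends 4; offset at 4 (size 1, align 1) → ends 5; inode at 5 (size 1, align 1) → ends 6; tail pad 2 to reach multiple of 4; total 8 bytes, alignment 4
version at 0 (size 1, align 1) → ends 1
pad 1 to align 2 for checksum
checksum at 2 (size 8, align 2) → ends 10
flags at 10 (size 1, align 1) → ends 11
pad 1 to align 2 for length
length at 12 (size 104, align 2) → ends 116
seq at 116 (size 1, align 1) → ends 117
ttl at 117 (size 1, align 1) → ends 118
dst at 118 (size 8, align 2) → ends 126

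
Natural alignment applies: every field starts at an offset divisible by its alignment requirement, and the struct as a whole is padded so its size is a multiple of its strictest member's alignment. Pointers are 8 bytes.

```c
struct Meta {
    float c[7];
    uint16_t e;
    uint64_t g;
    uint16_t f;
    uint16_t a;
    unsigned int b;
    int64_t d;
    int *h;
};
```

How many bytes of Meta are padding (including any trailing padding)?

@0: c [28B, align 4] → 28
@28: e [2B, align 2] → 30
+2 pad (align 8)
@32: g [8B, align 8] → 40
@40: f [2B, align 2] → 42
@42: a [2B, align 2] → 44
@44: b [4B, align 4] → 48
@48: d [8B, align 8] → 56
@56: h [8B, align 8] → 64
size 64, align 8
data bytes 62, size 64 → padding 2

2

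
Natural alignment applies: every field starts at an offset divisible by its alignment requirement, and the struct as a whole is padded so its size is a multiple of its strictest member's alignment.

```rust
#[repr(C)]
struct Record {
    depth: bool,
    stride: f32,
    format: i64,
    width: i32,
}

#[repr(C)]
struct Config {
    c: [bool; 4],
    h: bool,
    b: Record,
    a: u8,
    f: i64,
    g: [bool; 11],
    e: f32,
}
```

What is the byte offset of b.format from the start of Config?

Record: 0..1  depth  (1B, 1-aligned); 1..4  -- padding (3B); 4..8  stride  (4B, 4-aligned); 8..16  format  (8B, 8-aligned); 16..20  width  (4B, 4-aligned); 20..24  -- tail padding (4B); sizeof = 24, alignof = 8
0..4  c  (4B, 1-aligned)
4..5  h  (1B, 1-aligned)
5..8  -- padding (3B)
8..32  b  (24B, 8-aligned)
within Record: format at 8
8 + 8 = 16

16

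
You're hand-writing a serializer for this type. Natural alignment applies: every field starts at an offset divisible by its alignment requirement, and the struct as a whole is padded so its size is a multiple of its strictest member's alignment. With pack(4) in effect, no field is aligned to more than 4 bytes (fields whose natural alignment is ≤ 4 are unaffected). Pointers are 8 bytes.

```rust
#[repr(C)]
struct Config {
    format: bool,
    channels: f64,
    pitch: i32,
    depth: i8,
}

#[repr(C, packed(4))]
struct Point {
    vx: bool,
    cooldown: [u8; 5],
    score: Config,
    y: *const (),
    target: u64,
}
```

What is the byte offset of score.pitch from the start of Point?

24

Config: format at 0 (size 1, align 1) → ends 1; pad 7 to align 8 for channels; channels at 8 (size 8, align 8) → ends 16; pitch at 16 (size 4, align 4) → ends 20; depth at 20 (size 1, align 1) → ends 21; tail pad 3 to reach multiple of 8; total 24 bytes, alignment 8
vx at 0 (size 1, align 1) → ends 1
cooldown at 1 (size 5, align 1) → ends 6
pad 2 to align 4 for score
score at 8 (size 24, align 4) → ends 32
within Config: pitch at 16
8 + 16 = 24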